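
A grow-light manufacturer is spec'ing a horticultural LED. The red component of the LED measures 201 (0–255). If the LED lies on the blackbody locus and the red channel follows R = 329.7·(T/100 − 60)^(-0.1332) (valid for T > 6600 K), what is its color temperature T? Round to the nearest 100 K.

(t − 60)^(-0.1332) = 201/329.7 = 0.60965.
t − 60 = 0.60965^(1/-0.1332) = 0.60965^(-7.508) = 41.071, so t = 101.071.
T = 100·t = 10107 K → 10100 K to the nearest 100 K.

10100 K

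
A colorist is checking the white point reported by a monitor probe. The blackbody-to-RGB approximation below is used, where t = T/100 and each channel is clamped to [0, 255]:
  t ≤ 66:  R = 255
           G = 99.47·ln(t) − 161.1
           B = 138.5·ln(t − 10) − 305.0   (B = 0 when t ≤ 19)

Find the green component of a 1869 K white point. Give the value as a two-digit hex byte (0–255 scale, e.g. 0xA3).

t = 1869/100 = 18.69; the t ≤ 66 branch applies.
G = 99.47·ln 18.69 − 161.1 = 99.47·2.9280 − 161.1 = 130.147.
Rounded: 130; in hex, 0x82.

0x82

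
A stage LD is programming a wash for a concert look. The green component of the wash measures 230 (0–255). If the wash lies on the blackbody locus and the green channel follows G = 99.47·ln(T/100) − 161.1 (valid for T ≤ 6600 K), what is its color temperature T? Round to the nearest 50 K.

5100 K

ln t = (230 + 161.1) / 99.47 = 3.9318.
t = e^3.9318 = 51.001.
T = 100·t = 5100 K → 5100 K to the nearest 50 K.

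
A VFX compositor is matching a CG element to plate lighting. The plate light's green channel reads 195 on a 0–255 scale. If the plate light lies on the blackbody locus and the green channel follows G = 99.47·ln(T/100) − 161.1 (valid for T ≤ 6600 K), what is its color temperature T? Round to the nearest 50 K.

ln t = (195 + 161.1) / 99.47 = 3.5800.
t = e^3.5800 = 35.873.
T = 100·t = 3587 K → 3600 K to the nearest 50 K.

3600 K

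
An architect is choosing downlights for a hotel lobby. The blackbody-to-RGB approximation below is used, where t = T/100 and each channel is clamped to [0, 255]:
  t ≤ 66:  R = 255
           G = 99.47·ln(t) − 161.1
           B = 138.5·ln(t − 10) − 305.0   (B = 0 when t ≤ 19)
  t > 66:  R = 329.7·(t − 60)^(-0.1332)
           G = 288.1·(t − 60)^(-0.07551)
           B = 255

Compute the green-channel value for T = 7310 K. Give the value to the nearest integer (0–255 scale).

t = 7310/100 = 73.1; the t > 66 branch applies.
G = 288.1·(73.1 − 60)^(-0.07551) = 288.1·13.1^(-0.07551) = 288.1·0.82345 = 237.235.
Rounded: 237.

237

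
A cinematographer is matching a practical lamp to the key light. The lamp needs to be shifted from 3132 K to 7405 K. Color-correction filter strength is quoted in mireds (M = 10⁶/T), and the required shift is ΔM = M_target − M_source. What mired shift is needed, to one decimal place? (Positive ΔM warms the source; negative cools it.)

-184.2 mireds

M_source = 10⁶/3132 = 319.285; M_target = 10⁶/7405 = 135.044.
ΔM = 135.044 − 319.285 = -184.241 → -184.2 mireds, a cooling shift.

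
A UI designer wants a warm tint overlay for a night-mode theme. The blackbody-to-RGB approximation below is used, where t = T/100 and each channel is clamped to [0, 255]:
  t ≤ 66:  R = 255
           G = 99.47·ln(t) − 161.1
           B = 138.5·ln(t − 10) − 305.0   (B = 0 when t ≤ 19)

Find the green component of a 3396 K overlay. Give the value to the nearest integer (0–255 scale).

190

t = 3396/100 = 33.96; the t ≤ 66 branch applies.
G = 99.47·ln 33.96 − 161.1 = 99.47·3.5252 − 161.1 = 189.550.
Rounded: 190.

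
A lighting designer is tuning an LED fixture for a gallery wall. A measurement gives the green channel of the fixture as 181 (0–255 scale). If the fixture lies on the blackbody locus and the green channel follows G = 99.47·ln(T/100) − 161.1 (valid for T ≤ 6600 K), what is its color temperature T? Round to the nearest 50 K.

3100 K

ln t = (181 + 161.1) / 99.47 = 3.4392.
t = e^3.4392 = 31.163.
T = 100·t = 3116 K → 3100 K to the nearest 50 K.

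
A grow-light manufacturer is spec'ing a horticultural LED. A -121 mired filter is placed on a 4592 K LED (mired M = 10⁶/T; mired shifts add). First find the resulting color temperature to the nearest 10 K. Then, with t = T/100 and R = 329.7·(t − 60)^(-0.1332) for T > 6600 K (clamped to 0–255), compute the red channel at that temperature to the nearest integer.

200

M_in = 10⁶/4592 = 217.77; M_out = 217.77 + (-121) = 96.77.
T_out = 10⁶/96.77 = 10333.8 K → 10330 K; t = 103.3.
R = 329.7·(103.3 − 60)^(-0.1332) = 329.7·43.3^(-0.1332) = 329.7·0.60537 = 199.590.
Rounded: 200.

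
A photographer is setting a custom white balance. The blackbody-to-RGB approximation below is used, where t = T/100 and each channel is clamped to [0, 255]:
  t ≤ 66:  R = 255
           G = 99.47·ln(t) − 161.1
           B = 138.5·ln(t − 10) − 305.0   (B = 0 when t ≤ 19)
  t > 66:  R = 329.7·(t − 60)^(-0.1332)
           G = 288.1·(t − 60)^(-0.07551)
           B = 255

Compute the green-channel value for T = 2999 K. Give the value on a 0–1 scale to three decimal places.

t = 2999/100 = 29.99; the t ≤ 66 branch applies.
G = 99.47·ln 29.99 − 161.1 = 99.47·3.4009 − 161.1 = 177.184.
On a 0–1 scale: 177.184/255 = 0.6948 → 0.695.

0.695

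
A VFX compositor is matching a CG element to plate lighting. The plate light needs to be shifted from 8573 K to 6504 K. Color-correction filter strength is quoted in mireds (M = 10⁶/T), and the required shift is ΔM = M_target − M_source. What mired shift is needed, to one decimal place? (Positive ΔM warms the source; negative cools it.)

M_source = 10⁶/8573 = 116.645; M_target = 10⁶/6504 = 153.752.
ΔM = 153.752 − 116.645 = 37.106 → +37.1 mireds, a warming shift.

+37.1 mireds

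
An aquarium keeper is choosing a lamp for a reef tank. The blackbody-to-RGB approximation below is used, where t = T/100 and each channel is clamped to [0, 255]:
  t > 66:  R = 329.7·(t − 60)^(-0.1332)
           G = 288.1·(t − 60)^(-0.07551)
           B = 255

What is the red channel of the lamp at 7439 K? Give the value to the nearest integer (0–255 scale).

231

t = 7439/100 = 74.39; the t > 66 branch applies.
R = 329.7·(74.39 − 60)^(-0.1332) = 329.7·14.39^(-0.1332) = 329.7·0.70105 = 231.135.
Rounded: 231.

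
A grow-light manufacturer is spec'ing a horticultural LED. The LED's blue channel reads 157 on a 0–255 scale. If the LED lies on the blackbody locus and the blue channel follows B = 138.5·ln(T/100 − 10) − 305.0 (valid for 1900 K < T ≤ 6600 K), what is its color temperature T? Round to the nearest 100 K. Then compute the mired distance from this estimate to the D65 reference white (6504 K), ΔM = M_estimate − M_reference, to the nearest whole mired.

ln(t − 10) = (157 + 305.0) / 138.5 = 3.3357.
t − 10 = e^3.3357 = 28.099, so t = 38.099.
T = 100·t = 3810 K → 3800 K to the nearest 100 K.
M_estimate = 10⁶/3800 = 263.16; M_reference = 10⁶/6504 = 153.75.
ΔM = 263.16 − 153.75 = 109.41 → +109 mireds.

+109 mireds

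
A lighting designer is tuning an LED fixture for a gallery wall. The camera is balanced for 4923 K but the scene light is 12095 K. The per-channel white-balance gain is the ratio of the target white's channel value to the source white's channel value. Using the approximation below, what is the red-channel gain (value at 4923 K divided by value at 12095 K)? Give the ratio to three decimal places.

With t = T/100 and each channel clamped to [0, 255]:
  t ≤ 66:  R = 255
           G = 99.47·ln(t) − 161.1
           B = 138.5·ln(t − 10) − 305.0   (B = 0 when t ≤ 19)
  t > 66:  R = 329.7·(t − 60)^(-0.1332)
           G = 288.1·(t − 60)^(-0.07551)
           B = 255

1.337

At 12095 K (t = 120.95):
  R = 329.7·(120.95 − 60)^(-0.1332) = 329.7·60.95^(-0.1332) = 329.7·0.57842 = 190.704.
At 4923 K (t = 49.23):
  R = 255 by definition for t ≤ 66.
Gain = 255.000 / 190.704 = 1.3371 → 1.337.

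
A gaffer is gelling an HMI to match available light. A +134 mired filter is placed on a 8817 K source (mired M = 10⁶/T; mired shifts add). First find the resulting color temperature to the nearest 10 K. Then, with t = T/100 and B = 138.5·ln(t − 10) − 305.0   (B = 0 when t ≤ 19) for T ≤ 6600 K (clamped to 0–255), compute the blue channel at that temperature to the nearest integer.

M_in = 10⁶/8817 = 113.42; M_out = 113.42 + (+134) = 247.42.
T_out = 10⁶/247.42 = 4041.8 K → 4040 K; t = 40.4.
B = 138.5·ln(40.4 − 10) − 305.0 = 138.5·ln 30.4 − 305.0 = 138.5·3.4144 − 305.0 = 167.900.
Rounded: 168.

168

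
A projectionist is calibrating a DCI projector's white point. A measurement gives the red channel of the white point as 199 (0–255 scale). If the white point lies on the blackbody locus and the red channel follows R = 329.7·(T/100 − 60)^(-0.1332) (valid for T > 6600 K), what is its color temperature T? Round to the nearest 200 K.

10400 K

(t − 60)^(-0.1332) = 199/329.7 = 0.60358.
t − 60 = 0.60358^(1/-0.1332) = 0.60358^(-7.508) = 44.273, so t = 104.273.
T = 100·t = 10427 K → 10400 K to the nearest 200 K.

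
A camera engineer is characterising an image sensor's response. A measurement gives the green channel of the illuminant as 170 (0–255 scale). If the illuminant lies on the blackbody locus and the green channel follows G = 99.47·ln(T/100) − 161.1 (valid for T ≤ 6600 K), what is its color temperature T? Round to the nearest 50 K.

ln t = (170 + 161.1) / 99.47 = 3.3286.
t = e^3.3286 = 27.900.
T = 100·t = 2790 K → 2800 K to the nearest 50 K.

2800 K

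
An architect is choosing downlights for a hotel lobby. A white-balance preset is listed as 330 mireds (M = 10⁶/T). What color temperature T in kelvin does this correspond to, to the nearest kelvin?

T = 10⁶ / 330 = 3030.30 K → 3030 K.

3030 K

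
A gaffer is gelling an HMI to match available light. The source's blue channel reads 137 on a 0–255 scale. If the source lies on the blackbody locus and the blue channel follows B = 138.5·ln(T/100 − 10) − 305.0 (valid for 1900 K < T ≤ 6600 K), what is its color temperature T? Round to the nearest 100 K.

3400 K

ln(t − 10) = (137 + 305.0) / 138.5 = 3.1913.
t − 10 = e^3.1913 = 24.321, so t = 34.321.
T = 100·t = 3432 K → 3400 K to the nearest 100 K.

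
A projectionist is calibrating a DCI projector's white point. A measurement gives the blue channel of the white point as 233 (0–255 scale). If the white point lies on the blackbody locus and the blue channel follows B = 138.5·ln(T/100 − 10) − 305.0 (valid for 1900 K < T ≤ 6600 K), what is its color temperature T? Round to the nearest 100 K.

5900 K

ln(t − 10) = (233 + 305.0) / 138.5 = 3.8845.
t − 10 = e^3.8845 = 48.641, so t = 58.641.
T = 100·t = 5864 K → 5900 K to the nearest 100 K.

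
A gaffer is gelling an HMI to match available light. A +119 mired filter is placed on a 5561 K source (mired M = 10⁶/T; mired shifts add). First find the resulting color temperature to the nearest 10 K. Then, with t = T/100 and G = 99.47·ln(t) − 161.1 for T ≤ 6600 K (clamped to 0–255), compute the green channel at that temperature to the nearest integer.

188

M_in = 10⁶/5561 = 179.82; M_out = 179.82 + (+119) = 298.82.
T_out = 10⁶/298.82 = 3346.5 K → 3350 K; t = 33.5.
G = 99.47·ln 33.5 − 161.1 = 99.47·3.5115 − 161.1 = 188.193.
Rounded: 188.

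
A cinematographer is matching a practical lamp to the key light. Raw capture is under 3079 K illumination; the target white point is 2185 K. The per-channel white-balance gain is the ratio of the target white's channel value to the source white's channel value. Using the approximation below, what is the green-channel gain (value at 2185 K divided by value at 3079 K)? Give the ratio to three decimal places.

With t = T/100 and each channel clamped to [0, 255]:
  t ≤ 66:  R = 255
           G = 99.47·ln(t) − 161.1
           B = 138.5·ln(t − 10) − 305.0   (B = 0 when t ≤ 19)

At 3079 K (t = 30.79):
  G = 99.47·ln 30.79 − 161.1 = 99.47·3.4272 − 161.1 = 179.803.
At 2185 K (t = 21.85):
  G = 99.47·ln 21.85 − 161.1 = 99.47·3.0842 − 161.1 = 145.685.
Gain = 145.685 / 179.803 = 0.8103 → 0.810.

0.810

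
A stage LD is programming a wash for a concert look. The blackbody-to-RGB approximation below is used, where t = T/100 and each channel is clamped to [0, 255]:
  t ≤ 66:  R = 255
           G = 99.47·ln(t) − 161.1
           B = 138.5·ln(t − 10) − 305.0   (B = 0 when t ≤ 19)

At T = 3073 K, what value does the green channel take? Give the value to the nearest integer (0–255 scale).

180

t = 3073/100 = 30.73; the t ≤ 66 branch applies.
G = 99.47·ln 30.73 − 161.1 = 99.47·3.4252 − 161.1 = 179.609.
Rounded: 180.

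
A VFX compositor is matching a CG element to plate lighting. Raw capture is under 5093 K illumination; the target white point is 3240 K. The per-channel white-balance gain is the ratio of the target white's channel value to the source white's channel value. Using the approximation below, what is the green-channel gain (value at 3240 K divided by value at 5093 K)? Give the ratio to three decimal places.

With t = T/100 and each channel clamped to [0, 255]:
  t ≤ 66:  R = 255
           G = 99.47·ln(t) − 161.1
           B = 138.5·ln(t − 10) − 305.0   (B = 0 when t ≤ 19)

0.804

At 5093 K (t = 50.93):
  G = 99.47·ln 50.93 − 161.1 = 99.47·3.9305 − 161.1 = 229.862.
At 3240 K (t = 32.4):
  G = 99.47·ln 32.4 − 161.1 = 99.47·3.4782 − 161.1 = 184.872.
Gain = 184.872 / 229.862 = 0.8043 → 0.804.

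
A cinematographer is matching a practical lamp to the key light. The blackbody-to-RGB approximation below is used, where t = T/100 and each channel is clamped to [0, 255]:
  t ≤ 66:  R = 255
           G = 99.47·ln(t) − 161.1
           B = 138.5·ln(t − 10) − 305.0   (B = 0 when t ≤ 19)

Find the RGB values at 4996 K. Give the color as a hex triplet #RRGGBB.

#FFE4CE

t = 4996/100 = 49.96; the t ≤ 66 branch applies.
R = 255 by definition for t ≤ 66.
G = 99.47·ln 49.96 − 161.1 = 99.47·3.9112 − 161.1 = 227.949.
B = 138.5·ln(49.96 − 10) − 305.0 = 138.5·ln 39.96 − 305.0 = 138.5·3.6879 − 305.0 = 205.771.
Rounded: (255, 228, 206).
In hex: #FFE4CE.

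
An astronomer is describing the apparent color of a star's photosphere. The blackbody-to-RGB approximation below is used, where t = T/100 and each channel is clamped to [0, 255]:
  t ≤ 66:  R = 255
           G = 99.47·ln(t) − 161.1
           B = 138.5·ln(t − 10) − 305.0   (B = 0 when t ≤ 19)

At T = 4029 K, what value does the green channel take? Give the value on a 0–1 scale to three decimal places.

t = 4029/100 = 40.29; the t ≤ 66 branch applies.
G = 99.47·ln 40.29 − 161.1 = 99.47·3.6961 − 161.1 = 206.551.
On a 0–1 scale: 206.551/255 = 0.8100 → 0.810.

0.810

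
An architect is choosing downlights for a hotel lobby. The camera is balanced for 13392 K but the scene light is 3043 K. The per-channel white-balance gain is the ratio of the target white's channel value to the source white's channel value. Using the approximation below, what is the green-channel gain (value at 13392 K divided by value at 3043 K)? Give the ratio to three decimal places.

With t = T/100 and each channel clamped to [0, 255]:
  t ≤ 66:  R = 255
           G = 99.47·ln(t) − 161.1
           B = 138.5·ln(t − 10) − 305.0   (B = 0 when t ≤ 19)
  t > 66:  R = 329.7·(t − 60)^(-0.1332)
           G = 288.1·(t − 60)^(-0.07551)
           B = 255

At 3043 K (t = 30.43):
  G = 99.47·ln 30.43 − 161.1 = 99.47·3.4154 − 161.1 = 178.633.
At 13392 K (t = 133.92):
  G = 288.1·(133.92 − 60)^(-0.07551) = 288.1·73.92^(-0.07551) = 288.1·0.72259 = 208.177.
Gain = 208.177 / 178.633 = 1.1654 → 1.165.

1.165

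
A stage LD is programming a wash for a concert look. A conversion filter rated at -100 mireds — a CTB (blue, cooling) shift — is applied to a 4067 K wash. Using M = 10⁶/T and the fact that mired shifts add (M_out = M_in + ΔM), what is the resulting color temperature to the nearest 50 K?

6850 K

M_in = 10⁶/4067 = 245.88 mireds.
M_out = 245.88 + (-100) = 145.88 mireds.
T_out = 10⁶/145.88 = 6854.9 K → 6850 K.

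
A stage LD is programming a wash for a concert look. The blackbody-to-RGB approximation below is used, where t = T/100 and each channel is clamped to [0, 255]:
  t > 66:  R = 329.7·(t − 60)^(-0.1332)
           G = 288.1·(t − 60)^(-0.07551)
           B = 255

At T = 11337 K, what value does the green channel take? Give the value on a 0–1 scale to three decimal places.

0.837

t = 11337/100 = 113.37; the t > 66 branch applies.
G = 288.1·(113.37 − 60)^(-0.07551) = 288.1·53.37^(-0.07551) = 288.1·0.74058 = 213.361.
On a 0–1 scale: 213.361/255 = 0.8367 → 0.837.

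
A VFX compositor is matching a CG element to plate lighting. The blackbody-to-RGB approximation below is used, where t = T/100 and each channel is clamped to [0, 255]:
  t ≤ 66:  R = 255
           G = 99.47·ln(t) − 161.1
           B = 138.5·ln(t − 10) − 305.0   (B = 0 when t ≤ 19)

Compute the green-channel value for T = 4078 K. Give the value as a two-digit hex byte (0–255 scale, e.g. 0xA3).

t = 4078/100 = 40.78; the t ≤ 66 branch applies.
G = 99.47·ln 40.78 − 161.1 = 99.47·3.7082 − 161.1 = 207.754.
Rounded: 208; in hex, 0xD0.

0xD0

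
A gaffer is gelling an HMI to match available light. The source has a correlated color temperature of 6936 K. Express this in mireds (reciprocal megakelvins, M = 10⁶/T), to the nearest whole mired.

M = 10⁶ / 6936 = 144.175 → 144 mireds.

144 mireds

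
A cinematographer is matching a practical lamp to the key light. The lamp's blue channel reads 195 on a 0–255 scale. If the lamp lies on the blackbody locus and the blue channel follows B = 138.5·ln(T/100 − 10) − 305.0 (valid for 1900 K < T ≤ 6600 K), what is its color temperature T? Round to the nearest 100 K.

ln(t − 10) = (195 + 305.0) / 138.5 = 3.6101.
t − 10 = e^3.6101 = 36.970, so t = 46.970.
T = 100·t = 4697 K → 4700 K to the nearest 100 K.

4700 K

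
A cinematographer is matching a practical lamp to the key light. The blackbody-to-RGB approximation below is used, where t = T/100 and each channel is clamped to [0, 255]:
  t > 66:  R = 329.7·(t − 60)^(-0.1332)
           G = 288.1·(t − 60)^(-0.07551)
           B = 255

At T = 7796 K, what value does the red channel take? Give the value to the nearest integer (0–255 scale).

t = 7796/100 = 77.96; the t > 66 branch applies.
R = 329.7·(77.96 − 60)^(-0.1332) = 329.7·17.96^(-0.1332) = 329.7·0.68065 = 224.412.
Rounded: 224.

224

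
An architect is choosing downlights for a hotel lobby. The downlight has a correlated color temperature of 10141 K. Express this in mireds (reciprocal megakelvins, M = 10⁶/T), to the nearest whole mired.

99 mireds

M = 10⁶ / 10141 = 98.610 → 99 mireds.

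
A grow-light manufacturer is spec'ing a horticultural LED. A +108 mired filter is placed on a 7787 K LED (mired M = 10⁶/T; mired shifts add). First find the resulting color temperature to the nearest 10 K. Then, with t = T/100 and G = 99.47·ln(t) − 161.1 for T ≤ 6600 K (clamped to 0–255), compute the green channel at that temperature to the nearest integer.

211

M_in = 10⁶/7787 = 128.42; M_out = 128.42 + (+108) = 236.42.
T_out = 10⁶/236.42 = 4229.8 K → 4230 K; t = 42.3.
G = 99.47·ln 42.3 − 161.1 = 99.47·3.7448 − 161.1 = 211.394.
Rounded: 211.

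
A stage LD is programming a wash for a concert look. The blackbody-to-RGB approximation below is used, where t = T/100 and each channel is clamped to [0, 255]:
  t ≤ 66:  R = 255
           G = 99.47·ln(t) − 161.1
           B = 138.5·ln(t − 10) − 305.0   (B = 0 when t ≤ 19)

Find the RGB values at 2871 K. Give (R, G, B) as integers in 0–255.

(255, 173, 101)

t = 2871/100 = 28.71; the t ≤ 66 branch applies.
R = 255 by definition for t ≤ 66.
G = 99.47·ln 28.71 − 161.1 = 99.47·3.3572 − 161.1 = 172.845.
B = 138.5·ln(28.71 − 10) − 305.0 = 138.5·ln 18.71 − 305.0 = 138.5·2.9291 − 305.0 = 100.675.
Rounded: (255, 173, 101).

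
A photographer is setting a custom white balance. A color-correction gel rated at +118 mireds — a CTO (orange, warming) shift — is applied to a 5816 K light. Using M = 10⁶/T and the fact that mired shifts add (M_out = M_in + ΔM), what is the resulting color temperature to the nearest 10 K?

M_in = 10⁶/5816 = 171.94 mireds.
M_out = 171.94 + (+118) = 289.94 mireds.
T_out = 10⁶/289.94 = 3449.0 K → 3450 K.

3450 K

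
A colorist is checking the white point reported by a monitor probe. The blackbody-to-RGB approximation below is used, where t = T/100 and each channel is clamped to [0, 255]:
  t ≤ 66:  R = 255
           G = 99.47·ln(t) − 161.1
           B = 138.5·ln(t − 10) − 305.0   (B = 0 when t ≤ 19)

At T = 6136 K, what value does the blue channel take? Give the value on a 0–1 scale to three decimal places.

t = 6136/100 = 61.36; the t ≤ 66 branch applies.
B = 138.5·ln(61.36 − 10) − 305.0 = 138.5·ln 51.36 − 305.0 = 138.5·3.9389 − 305.0 = 240.532.
On a 0–1 scale: 240.532/255 = 0.9433 → 0.943.

0.943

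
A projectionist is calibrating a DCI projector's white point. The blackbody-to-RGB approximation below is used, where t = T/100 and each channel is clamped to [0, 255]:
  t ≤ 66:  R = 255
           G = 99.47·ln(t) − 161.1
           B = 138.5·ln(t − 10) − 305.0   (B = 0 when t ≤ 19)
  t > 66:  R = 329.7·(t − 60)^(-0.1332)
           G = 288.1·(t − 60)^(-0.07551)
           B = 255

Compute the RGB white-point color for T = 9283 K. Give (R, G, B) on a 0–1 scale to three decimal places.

(0.812, 0.868, 1.000)

t = 9283/100 = 92.83; the t > 66 branch applies.
R = 329.7·(92.83 − 60)^(-0.1332) = 329.7·32.83^(-0.1332) = 329.7·0.62811 = 207.086.
G = 288.1·(92.83 − 60)^(-0.07551) = 288.1·32.83^(-0.07551) = 288.1·0.76826 = 221.335.
B = 255 by definition for t > 66.
Dividing each by 255: (0.8121, 0.8680, 1.0000) → (0.812, 0.868, 1.000).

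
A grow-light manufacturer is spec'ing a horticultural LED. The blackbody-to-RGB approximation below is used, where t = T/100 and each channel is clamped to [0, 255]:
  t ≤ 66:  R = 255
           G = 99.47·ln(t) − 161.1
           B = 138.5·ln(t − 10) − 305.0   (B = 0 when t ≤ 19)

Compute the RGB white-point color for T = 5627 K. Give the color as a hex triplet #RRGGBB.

t = 5627/100 = 56.27; the t ≤ 66 branch applies.
R = 255 by definition for t ≤ 66.
G = 99.47·ln 56.27 − 161.1 = 99.47·4.0302 − 161.1 = 239.780.
B = 138.5·ln(56.27 − 10) − 305.0 = 138.5·ln 46.27 − 305.0 = 138.5·3.8345 − 305.0 = 226.077.
Rounded: (255, 240, 226).
In hex: #FFF0E2.

#FFF0E2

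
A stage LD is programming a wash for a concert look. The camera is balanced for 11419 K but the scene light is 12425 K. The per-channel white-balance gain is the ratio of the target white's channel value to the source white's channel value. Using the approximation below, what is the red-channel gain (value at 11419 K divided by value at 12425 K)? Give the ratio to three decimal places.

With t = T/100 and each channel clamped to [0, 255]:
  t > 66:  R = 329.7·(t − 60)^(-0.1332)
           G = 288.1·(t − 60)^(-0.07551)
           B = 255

At 12425 K (t = 124.25):
  R = 329.7·(124.25 − 60)^(-0.1332) = 329.7·64.25^(-0.1332) = 329.7·0.57437 = 189.370.
At 11419 K (t = 114.19):
  R = 329.7·(114.19 − 60)^(-0.1332) = 329.7·54.19^(-0.1332) = 329.7·0.58755 = 193.714.
Gain = 193.714 / 189.370 = 1.0229 → 1.023.

1.023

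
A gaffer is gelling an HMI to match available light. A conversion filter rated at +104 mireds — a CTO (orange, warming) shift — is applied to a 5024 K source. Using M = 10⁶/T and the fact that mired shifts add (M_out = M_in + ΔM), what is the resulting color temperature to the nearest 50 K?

3300 K

M_in = 10⁶/5024 = 199.04 mireds.
M_out = 199.04 + (+104) = 303.04 mireds.
T_out = 10⁶/303.04 = 3299.8 K → 3300 K.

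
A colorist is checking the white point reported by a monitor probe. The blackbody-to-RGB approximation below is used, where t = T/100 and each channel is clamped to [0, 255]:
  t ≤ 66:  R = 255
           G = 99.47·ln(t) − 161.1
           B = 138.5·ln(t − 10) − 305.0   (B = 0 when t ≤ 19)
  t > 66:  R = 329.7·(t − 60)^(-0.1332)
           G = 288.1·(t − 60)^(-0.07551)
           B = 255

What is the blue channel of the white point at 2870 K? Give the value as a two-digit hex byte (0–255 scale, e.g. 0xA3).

t = 2870/100 = 28.7; the t ≤ 66 branch applies.
B = 138.5·ln(28.7 − 10) − 305.0 = 138.5·ln 18.7 − 305.0 = 138.5·2.9285 − 305.0 = 100.601.
Rounded: 101; in hex, 0x65.

0x65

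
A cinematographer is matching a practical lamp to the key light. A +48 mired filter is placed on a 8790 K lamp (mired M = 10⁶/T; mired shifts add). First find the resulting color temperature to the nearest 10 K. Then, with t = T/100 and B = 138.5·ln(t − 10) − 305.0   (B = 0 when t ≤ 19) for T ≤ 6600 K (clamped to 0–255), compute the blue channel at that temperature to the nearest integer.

242

M_in = 10⁶/8790 = 113.77; M_out = 113.77 + (+48) = 161.77.
T_out = 10⁶/161.77 = 6181.8 K → 6180 K; t = 61.8.
B = 138.5·ln(61.8 − 10) − 305.0 = 138.5·ln 51.8 − 305.0 = 138.5·3.9474 − 305.0 = 241.714.
Rounded: 242.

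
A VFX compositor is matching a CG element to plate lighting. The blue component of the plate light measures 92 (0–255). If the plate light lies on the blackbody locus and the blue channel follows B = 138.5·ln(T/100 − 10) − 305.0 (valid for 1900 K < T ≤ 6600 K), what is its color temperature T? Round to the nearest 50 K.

ln(t − 10) = (92 + 305.0) / 138.5 = 2.8664.
t − 10 = e^2.8664 = 17.574, so t = 27.574.
T = 100·t = 2757 K → 2750 K to the nearest 50 K.

2750 K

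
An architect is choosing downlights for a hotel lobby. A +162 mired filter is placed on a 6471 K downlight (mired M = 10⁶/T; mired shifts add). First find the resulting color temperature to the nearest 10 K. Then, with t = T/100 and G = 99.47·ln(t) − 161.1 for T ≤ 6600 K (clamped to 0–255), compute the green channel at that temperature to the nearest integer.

M_in = 10⁶/6471 = 154.54; M_out = 154.54 + (+162) = 316.54.
T_out = 10⁶/316.54 = 3159.2 K → 3160 K; t = 31.6.
G = 99.47·ln 31.6 − 161.1 = 99.47·3.4532 − 161.1 = 182.386.
Rounded: 182.

182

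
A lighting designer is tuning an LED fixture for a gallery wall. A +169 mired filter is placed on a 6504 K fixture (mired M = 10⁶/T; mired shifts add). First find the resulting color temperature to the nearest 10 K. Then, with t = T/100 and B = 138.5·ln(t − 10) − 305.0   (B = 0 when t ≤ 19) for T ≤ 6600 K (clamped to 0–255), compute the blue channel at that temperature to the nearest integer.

117

M_in = 10⁶/6504 = 153.75; M_out = 153.75 + (+169) = 322.75.
T_out = 10⁶/322.75 = 3098.4 K → 3100 K; t = 31.
B = 138.5·ln(31 − 10) − 305.0 = 138.5·ln 21 − 305.0 = 138.5·3.0445 − 305.0 = 116.666.
Rounded: 117.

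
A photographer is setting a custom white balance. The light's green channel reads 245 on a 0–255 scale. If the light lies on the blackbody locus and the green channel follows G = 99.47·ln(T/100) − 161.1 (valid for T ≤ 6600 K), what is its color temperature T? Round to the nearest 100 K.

5900 K

ln t = (245 + 161.1) / 99.47 = 4.0826.
t = e^4.0826 = 59.302.
T = 100·t = 5930 K → 5900 K to the nearest 100 K.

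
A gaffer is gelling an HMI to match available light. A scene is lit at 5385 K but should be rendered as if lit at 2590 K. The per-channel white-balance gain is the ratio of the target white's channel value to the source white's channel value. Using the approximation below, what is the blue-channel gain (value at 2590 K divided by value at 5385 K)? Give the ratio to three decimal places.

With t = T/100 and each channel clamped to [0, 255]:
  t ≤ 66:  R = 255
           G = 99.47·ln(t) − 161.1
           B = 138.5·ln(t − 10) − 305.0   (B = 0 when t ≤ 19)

At 5385 K (t = 53.85):
  B = 138.5·ln(53.85 − 10) − 305.0 = 138.5·ln 43.85 − 305.0 = 138.5·3.7808 − 305.0 = 218.637.
At 2590 K (t = 25.9):
  B = 138.5·ln(25.9 − 10) − 305.0 = 138.5·ln 15.9 − 305.0 = 138.5·2.7663 − 305.0 = 78.135.
Gain = 78.135 / 218.637 = 0.3574 → 0.357.

0.357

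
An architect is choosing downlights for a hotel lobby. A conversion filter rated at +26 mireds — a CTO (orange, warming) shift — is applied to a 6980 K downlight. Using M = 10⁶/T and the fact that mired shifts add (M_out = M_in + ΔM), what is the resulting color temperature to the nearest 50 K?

5900 K

M_in = 10⁶/6980 = 143.27 mireds.
M_out = 143.27 + (+26) = 169.27 mireds.
T_out = 10⁶/169.27 = 5907.8 K → 5900 K.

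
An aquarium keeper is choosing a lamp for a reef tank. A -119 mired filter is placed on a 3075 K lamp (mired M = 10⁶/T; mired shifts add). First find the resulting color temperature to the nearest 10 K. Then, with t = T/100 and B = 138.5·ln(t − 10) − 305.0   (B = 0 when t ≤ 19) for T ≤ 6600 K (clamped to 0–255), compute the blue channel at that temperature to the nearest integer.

201

M_in = 10⁶/3075 = 325.20; M_out = 325.20 + (-119) = 206.20.
T_out = 10⁶/206.20 = 4849.6 K → 4850 K; t = 48.5.
B = 138.5·ln(48.5 − 10) − 305.0 = 138.5·ln 38.5 − 305.0 = 138.5·3.6507 − 305.0 = 200.616.
Rounded: 201.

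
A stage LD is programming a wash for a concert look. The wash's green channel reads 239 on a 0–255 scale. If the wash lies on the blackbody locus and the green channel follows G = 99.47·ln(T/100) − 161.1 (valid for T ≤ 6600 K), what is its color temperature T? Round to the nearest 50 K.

ln t = (239 + 161.1) / 99.47 = 4.0223.
t = e^4.0223 = 55.830.
T = 100·t = 5583 K → 5600 K to the nearest 50 K.

5600 K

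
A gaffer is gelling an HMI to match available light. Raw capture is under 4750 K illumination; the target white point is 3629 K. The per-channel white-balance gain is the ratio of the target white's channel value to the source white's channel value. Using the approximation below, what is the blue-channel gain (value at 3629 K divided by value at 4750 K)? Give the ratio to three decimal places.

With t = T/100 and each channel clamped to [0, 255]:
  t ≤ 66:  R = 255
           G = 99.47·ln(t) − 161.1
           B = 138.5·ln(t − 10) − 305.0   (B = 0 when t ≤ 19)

At 4750 K (t = 47.5):
  B = 138.5·ln(47.5 − 10) − 305.0 = 138.5·ln 37.5 − 305.0 = 138.5·3.6243 − 305.0 = 196.971.
At 3629 K (t = 36.29):
  B = 138.5·ln(36.29 − 10) − 305.0 = 138.5·ln 26.29 − 305.0 = 138.5·3.2692 − 305.0 = 147.783.
Gain = 147.783 / 196.971 = 0.7503 → 0.750.

0.750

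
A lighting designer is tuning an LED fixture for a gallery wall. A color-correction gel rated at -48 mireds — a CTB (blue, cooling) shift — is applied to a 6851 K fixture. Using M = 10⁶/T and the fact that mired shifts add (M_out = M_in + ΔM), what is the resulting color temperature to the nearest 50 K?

M_in = 10⁶/6851 = 145.96 mireds.
M_out = 145.96 + (-48) = 97.96 mireds.
T_out = 10⁶/97.96 = 10207.8 K → 10200 K.

10200 K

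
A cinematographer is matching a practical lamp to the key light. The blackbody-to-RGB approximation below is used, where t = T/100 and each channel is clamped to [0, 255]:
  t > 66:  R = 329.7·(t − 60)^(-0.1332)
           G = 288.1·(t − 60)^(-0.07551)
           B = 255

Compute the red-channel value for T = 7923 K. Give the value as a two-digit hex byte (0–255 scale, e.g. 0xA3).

0xDE

t = 7923/100 = 79.23; the t > 66 branch applies.
R = 329.7·(79.23 − 60)^(-0.1332) = 329.7·19.23^(-0.1332) = 329.7·0.67449 = 222.379.
Rounded: 222; in hex, 0xDE.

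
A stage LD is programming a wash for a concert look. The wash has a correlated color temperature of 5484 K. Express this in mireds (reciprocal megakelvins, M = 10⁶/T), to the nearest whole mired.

182 mireds

M = 10⁶ / 5484 = 182.349 → 182 mireds.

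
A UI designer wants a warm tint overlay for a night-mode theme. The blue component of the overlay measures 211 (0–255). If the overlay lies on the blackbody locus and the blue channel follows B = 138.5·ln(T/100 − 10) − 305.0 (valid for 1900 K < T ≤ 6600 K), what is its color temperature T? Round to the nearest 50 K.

ln(t − 10) = (211 + 305.0) / 138.5 = 3.7256.
t − 10 = e^3.7256 = 41.497, so t = 51.497.
T = 100·t = 5150 K → 5150 K to the nearest 50 K.

5150 K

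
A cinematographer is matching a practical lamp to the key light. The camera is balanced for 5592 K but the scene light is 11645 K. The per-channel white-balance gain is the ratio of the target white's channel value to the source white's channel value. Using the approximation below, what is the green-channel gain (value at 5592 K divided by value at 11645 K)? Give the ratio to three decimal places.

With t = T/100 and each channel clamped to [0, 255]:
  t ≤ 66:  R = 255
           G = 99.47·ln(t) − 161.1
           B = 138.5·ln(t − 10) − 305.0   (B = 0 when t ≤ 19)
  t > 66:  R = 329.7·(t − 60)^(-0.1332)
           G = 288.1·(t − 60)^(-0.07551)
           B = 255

At 11645 K (t = 116.45):
  G = 288.1·(116.45 − 60)^(-0.07551) = 288.1·56.45^(-0.07551) = 288.1·0.73745 = 212.459.
At 5592 K (t = 55.92):
  G = 99.47·ln 55.92 − 161.1 = 99.47·4.0239 − 161.1 = 239.160.
Gain = 239.160 / 212.459 = 1.1257 → 1.126.

1.126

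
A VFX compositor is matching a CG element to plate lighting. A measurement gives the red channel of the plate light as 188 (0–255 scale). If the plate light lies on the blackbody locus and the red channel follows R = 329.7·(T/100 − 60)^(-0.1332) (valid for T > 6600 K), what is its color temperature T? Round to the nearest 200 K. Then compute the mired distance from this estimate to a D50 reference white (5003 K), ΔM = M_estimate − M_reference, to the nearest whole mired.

-122 mireds

(t − 60)^(-0.1332) = 188/329.7 = 0.57022.
t − 60 = 0.57022^(1/-0.1332) = 0.57022^(-7.508) = 67.848, so t = 127.848.
T = 100·t = 12785 K → 12800 K to the nearest 200 K.
M_estimate = 10⁶/12800 = 78.12; M_reference = 10⁶/5003 = 199.88.
ΔM = 78.12 − 199.88 = -121.76 → -122 mireds.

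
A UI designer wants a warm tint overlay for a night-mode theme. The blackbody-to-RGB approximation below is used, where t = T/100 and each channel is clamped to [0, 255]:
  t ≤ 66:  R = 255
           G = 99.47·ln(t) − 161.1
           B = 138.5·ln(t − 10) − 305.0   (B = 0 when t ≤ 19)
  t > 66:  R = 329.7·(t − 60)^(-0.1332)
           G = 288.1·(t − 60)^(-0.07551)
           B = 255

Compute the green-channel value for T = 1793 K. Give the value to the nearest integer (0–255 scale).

126

t = 1793/100 = 17.93; the t ≤ 66 branch applies.
G = 99.47·ln 17.93 − 161.1 = 99.47·2.8865 − 161.1 = 126.018.
Rounded: 126.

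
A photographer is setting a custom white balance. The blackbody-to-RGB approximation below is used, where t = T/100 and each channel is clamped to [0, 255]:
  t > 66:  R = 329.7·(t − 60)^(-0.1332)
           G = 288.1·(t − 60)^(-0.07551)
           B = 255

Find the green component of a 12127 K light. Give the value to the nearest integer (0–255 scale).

t = 12127/100 = 121.27; the t > 66 branch applies.
G = 288.1·(121.27 − 60)^(-0.07551) = 288.1·61.27^(-0.07551) = 288.1·0.73290 = 211.149.
Rounded: 211.

211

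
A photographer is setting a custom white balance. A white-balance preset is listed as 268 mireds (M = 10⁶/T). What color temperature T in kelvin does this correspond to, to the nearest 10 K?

3730 K

T = 10⁶ / 268 = 3731.34 K → 3730 K.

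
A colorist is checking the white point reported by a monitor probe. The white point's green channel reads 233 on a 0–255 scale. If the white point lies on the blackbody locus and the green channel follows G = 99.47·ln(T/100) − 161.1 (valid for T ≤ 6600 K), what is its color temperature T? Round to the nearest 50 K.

5250 K

ln t = (233 + 161.1) / 99.47 = 3.9620.
t = e^3.9620 = 52.562.
T = 100·t = 5256 K → 5250 K to the nearest 50 K.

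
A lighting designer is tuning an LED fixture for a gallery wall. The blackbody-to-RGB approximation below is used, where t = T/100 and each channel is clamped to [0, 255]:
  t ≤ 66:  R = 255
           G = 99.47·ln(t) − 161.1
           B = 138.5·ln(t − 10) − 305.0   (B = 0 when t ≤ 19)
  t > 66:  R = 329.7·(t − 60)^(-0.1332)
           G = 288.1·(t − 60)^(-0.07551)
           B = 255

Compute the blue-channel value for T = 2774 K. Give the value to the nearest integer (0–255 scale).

t = 2774/100 = 27.74; the t ≤ 66 branch applies.
B = 138.5·ln(27.74 − 10) − 305.0 = 138.5·ln 17.74 − 305.0 = 138.5·2.8758 − 305.0 = 93.301.
Rounded: 93.

93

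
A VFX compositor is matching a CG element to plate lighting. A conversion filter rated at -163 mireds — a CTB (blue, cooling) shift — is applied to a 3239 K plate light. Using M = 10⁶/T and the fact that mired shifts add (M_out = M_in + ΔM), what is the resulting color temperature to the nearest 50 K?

M_in = 10⁶/3239 = 308.74 mireds.
M_out = 308.74 + (-163) = 145.74 mireds.
T_out = 10⁶/145.74 = 6861.7 K → 6850 K.

6850 K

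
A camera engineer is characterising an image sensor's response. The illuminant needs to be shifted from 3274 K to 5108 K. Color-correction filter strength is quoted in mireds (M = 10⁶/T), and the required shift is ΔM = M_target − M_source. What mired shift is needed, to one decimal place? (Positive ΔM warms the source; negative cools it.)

-109.7 mireds

M_source = 10⁶/3274 = 305.437; M_target = 10⁶/5108 = 195.771.
ΔM = 195.771 − 305.437 = -109.665 → -109.7 mireds, a cooling shift.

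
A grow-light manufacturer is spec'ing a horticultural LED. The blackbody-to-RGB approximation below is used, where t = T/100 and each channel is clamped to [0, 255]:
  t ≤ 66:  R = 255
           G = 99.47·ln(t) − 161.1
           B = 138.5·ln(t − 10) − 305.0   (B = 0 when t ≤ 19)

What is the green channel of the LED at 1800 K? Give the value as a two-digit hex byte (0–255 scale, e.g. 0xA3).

t = 1800/100 = 18; the t ≤ 66 branch applies.
G = 99.47·ln 18 − 161.1 = 99.47·2.8904 − 161.1 = 126.405.
Rounded: 126; in hex, 0x7E.

0x7E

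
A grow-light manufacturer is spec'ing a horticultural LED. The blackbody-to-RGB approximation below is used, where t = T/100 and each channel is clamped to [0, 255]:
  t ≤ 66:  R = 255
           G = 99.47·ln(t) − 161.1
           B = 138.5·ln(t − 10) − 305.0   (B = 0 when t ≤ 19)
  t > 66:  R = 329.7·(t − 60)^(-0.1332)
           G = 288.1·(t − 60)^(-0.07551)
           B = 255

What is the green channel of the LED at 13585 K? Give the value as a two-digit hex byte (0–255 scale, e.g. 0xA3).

t = 13585/100 = 135.85; the t > 66 branch applies.
G = 288.1·(135.85 − 60)^(-0.07551) = 288.1·75.85^(-0.07551) = 288.1·0.72118 = 207.772.
Rounded: 208; in hex, 0xD0.

0xD0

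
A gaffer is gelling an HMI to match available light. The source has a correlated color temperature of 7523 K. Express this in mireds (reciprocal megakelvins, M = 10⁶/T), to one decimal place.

M = 10⁶ / 7523 = 132.926 → 132.9 mireds.

132.9 mireds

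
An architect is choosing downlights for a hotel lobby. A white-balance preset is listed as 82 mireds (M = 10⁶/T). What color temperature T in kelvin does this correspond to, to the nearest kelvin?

12195 K

T = 10⁶ / 82 = 12195.12 K → 12195 K.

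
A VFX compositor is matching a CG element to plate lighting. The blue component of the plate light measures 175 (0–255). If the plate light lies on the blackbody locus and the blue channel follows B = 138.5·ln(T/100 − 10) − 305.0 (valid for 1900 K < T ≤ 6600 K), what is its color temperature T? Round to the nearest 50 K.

4200 K

ln(t − 10) = (175 + 305.0) / 138.5 = 3.4657.
t − 10 = e^3.4657 = 31.999, so t = 41.999.
T = 100·t = 4200 K → 4200 K to the nearest 50 K.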